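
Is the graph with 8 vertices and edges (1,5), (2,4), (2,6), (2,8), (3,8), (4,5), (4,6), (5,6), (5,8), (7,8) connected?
Yes (BFS from 1 visits [1, 5, 4, 6, 8, 2, 3, 7] — all 8 vertices reached)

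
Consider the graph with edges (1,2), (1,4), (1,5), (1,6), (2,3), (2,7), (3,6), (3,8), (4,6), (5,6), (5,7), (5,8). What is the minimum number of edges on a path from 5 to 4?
2 (path: 5 -> 6 -> 4, 2 edges)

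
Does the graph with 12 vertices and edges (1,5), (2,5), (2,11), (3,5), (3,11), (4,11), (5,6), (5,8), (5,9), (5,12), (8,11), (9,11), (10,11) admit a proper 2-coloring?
Yes. Partition: {1, 2, 3, 4, 6, 7, 8, 9, 10, 12}, {5, 11}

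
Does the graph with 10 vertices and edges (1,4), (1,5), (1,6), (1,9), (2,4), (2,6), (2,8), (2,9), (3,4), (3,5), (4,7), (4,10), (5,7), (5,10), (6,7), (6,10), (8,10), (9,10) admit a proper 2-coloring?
Yes. Partition: {1, 2, 3, 7, 10}, {4, 5, 6, 8, 9}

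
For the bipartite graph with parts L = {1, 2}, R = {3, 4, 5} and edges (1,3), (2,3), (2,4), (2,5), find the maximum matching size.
2 (matching: (1,3), (2,5); upper bound min(|L|,|R|) = min(2,3) = 2)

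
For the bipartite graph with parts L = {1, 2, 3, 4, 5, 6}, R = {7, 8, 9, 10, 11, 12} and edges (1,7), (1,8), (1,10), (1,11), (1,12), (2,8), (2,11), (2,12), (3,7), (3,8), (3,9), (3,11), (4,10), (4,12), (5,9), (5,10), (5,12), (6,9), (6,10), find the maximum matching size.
6 (matching: (1,7), (2,11), (3,8), (4,10), (5,12), (6,9); upper bound min(|L|,|R|) = min(6,6) = 6)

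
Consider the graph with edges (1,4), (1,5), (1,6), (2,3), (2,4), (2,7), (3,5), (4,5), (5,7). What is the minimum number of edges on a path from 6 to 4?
2 (path: 6 -> 1 -> 4, 2 edges)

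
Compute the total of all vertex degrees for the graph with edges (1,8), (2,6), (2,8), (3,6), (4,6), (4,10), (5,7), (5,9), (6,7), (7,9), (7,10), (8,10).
24 (handshake: sum of degrees = 2|E| = 2 x 12 = 24)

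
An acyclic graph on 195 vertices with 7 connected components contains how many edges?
188 (Each of the 7 component trees on V_i vertices has V_i - 1 edges; summing gives V - C = 195 - 7 = 188)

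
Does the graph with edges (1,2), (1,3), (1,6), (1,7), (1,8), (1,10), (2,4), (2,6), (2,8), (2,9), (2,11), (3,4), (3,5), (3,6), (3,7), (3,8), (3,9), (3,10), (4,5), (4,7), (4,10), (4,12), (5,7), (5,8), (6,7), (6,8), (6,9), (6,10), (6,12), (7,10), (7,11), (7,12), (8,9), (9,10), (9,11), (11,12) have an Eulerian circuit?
Yes (the graph is connected and all 12 vertices have even degree)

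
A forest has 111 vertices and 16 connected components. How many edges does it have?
95 (Each of the 16 component trees on V_i vertices has V_i - 1 edges; summing gives V - C = 111 - 16 = 95)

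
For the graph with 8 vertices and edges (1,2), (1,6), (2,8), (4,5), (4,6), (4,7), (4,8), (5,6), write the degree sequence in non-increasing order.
[4, 3, 2, 2, 2, 2, 1, 0] (degrees: deg(1)=2, deg(2)=2, deg(3)=0, deg(4)=4, deg(5)=2, deg(6)=3, deg(7)=1, deg(8)=2)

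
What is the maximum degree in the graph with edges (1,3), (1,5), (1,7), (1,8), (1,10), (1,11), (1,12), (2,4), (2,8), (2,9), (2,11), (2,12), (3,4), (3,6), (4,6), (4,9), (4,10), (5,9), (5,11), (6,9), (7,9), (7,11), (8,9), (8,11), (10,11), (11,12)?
7 (attained at vertices 1, 11)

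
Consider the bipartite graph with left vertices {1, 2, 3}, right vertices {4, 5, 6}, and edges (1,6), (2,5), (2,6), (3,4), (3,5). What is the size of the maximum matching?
3 (matching: (1,6), (2,5), (3,4); upper bound min(|L|,|R|) = min(3,3) = 3)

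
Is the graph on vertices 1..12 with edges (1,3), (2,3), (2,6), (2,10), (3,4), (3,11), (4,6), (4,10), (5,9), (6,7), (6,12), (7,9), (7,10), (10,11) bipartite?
Yes. Partition: {1, 2, 4, 5, 7, 8, 11, 12}, {3, 6, 9, 10}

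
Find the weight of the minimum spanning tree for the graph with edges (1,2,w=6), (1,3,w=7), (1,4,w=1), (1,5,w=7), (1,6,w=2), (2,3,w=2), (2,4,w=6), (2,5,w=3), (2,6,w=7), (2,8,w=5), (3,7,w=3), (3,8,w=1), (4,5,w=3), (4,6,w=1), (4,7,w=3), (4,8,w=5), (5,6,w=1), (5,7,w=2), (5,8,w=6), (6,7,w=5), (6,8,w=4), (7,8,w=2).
10 (MST edges: (1,4,w=1), (2,3,w=2), (3,8,w=1), (4,6,w=1), (5,6,w=1), (5,7,w=2), (7,8,w=2); sum of weights 1 + 2 + 1 + 1 + 1 + 2 + 2 = 10)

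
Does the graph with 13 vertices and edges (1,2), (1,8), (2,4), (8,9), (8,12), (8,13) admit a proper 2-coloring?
Yes. Partition: {1, 3, 4, 5, 6, 7, 9, 10, 11, 12, 13}, {2, 8}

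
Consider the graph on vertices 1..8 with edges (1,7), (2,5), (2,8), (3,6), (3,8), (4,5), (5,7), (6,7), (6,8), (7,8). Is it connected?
Yes (BFS from 1 visits [1, 7, 5, 6, 8, 2, 4, 3] — all 8 vertices reached)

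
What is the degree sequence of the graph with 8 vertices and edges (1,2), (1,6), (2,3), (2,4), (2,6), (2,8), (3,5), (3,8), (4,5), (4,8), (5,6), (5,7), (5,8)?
[5, 5, 4, 3, 3, 3, 2, 1] (degrees: deg(1)=2, deg(2)=5, deg(3)=3, deg(4)=3, deg(5)=5, deg(6)=3, deg(7)=1, deg(8)=4)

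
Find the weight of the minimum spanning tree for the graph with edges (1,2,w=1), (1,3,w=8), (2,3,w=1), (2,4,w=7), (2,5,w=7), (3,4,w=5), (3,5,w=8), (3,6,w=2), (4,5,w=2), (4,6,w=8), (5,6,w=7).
11 (MST edges: (1,2,w=1), (2,3,w=1), (3,4,w=5), (3,6,w=2), (4,5,w=2); sum of weights 1 + 1 + 5 + 2 + 2 = 11)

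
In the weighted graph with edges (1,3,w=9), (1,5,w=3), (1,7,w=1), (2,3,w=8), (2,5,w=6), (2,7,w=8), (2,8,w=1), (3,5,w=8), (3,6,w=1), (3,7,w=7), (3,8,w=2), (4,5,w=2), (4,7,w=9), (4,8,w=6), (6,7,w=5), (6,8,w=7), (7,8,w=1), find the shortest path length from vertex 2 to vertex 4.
7 (path: 2 -> 8 -> 4; weights 1 + 6 = 7)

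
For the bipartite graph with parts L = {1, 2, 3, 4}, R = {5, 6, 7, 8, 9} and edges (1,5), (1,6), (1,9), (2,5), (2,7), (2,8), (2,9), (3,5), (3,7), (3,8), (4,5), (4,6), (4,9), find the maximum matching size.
4 (matching: (1,9), (2,8), (3,7), (4,6); upper bound min(|L|,|R|) = min(4,5) = 4)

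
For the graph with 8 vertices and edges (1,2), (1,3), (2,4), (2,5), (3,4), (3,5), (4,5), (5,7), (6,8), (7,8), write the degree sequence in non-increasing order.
[4, 3, 3, 3, 2, 2, 2, 1] (degrees: deg(1)=2, deg(2)=3, deg(3)=3, deg(4)=3, deg(5)=4, deg(6)=1, deg(7)=2, deg(8)=2)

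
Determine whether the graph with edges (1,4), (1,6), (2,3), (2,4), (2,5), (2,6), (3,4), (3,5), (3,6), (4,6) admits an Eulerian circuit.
Yes (the graph is connected and all 6 vertices have even degree)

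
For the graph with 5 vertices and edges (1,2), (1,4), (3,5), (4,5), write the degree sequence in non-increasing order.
[2, 2, 2, 1, 1] (degrees: deg(1)=2, deg(2)=1, deg(3)=1, deg(4)=2, deg(5)=2)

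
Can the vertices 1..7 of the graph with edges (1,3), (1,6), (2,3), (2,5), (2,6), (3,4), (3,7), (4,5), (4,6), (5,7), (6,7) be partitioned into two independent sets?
Yes. Partition: {1, 2, 4, 7}, {3, 5, 6}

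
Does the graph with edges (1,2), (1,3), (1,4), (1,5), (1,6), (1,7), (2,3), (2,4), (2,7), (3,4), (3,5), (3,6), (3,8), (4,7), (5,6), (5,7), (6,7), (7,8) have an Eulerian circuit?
Yes (the graph is connected and all 8 vertices have even degree)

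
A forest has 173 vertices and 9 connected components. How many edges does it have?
164 (Each of the 9 component trees on V_i vertices has V_i - 1 edges; summing gives V - C = 173 - 9 = 164)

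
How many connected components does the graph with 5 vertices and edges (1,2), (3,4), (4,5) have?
2 (components: {1, 2}, {3, 4, 5})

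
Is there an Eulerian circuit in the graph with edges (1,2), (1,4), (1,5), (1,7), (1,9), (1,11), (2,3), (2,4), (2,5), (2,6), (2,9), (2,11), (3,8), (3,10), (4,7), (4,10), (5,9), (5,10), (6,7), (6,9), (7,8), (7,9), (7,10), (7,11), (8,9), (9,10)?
No (8 vertices have odd degree: {2, 3, 6, 7, 8, 9, 10, 11}; Eulerian circuit requires 0)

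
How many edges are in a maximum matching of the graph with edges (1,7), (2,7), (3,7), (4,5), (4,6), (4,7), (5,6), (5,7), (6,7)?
2 (matching: (4,5), (6,7); upper bound floor(n/2) = floor(7/2) = 3)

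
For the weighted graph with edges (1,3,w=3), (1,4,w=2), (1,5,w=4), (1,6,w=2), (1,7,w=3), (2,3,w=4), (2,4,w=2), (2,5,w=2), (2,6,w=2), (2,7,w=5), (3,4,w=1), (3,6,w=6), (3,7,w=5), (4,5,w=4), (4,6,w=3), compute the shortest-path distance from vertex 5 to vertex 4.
4 (path: 5 -> 4; weights 4 = 4)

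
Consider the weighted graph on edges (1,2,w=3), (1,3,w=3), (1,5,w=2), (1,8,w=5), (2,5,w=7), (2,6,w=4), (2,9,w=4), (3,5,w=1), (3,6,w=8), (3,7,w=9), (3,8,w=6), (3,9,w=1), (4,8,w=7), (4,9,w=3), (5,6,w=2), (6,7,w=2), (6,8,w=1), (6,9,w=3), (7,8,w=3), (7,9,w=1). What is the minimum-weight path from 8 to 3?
4 (path: 8 -> 6 -> 5 -> 3; weights 1 + 2 + 1 = 4)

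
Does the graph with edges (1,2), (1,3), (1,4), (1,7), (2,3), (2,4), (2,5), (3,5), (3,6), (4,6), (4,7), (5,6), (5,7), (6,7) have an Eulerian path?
Yes — and in fact it has an Eulerian circuit (the graph is connected and all 7 vertices have even degree)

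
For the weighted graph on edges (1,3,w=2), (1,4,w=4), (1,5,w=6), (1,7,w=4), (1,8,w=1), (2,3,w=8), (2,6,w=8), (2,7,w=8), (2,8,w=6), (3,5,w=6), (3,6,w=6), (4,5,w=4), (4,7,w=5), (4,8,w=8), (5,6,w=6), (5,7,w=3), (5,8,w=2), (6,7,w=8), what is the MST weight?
24 (MST edges: (1,3,w=2), (1,4,w=4), (1,8,w=1), (2,8,w=6), (3,6,w=6), (5,7,w=3), (5,8,w=2); sum of weights 2 + 4 + 1 + 6 + 6 + 3 + 2 = 24)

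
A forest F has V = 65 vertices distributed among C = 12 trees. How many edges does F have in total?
53 (Each of the 12 component trees on V_i vertices has V_i - 1 edges; summing gives V - C = 65 - 12 = 53)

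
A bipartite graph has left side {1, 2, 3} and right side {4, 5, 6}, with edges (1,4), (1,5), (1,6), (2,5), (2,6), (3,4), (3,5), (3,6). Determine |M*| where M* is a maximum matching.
3 (matching: (1,6), (2,5), (3,4); upper bound min(|L|,|R|) = min(3,3) = 3)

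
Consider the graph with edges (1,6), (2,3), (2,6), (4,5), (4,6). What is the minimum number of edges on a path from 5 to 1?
3 (path: 5 -> 4 -> 6 -> 1, 3 edges)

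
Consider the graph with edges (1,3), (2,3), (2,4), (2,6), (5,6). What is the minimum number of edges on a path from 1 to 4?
3 (path: 1 -> 3 -> 2 -> 4, 3 edges)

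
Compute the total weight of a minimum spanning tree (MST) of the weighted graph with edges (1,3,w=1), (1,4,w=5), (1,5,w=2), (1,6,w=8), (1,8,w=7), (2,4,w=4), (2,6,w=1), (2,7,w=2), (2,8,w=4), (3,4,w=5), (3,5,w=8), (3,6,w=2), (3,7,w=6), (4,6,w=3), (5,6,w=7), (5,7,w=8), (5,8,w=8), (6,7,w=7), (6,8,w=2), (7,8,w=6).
13 (MST edges: (1,3,w=1), (1,5,w=2), (2,6,w=1), (2,7,w=2), (3,6,w=2), (4,6,w=3), (6,8,w=2); sum of weights 1 + 2 + 1 + 2 + 2 + 3 + 2 = 13)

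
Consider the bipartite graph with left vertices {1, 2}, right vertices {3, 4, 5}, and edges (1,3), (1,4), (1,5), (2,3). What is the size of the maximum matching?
2 (matching: (1,5), (2,3); upper bound min(|L|,|R|) = min(2,3) = 2)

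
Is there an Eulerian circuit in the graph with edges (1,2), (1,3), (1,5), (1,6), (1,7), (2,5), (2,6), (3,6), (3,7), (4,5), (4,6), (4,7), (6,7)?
No (6 vertices have odd degree: {1, 2, 3, 4, 5, 6}; Eulerian circuit requires 0)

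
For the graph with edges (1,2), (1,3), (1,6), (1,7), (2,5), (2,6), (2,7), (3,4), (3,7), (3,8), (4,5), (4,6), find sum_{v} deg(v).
24 (handshake: sum of degrees = 2|E| = 2 x 12 = 24)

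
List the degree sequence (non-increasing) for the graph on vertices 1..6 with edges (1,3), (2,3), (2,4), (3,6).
[3, 2, 1, 1, 1, 0] (degrees: deg(1)=1, deg(2)=2, deg(3)=3, deg(4)=1, deg(5)=0, deg(6)=1)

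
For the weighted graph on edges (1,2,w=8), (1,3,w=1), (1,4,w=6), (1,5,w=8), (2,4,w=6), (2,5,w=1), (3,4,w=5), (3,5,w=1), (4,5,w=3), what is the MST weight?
6 (MST edges: (1,3,w=1), (2,5,w=1), (3,5,w=1), (4,5,w=3); sum of weights 1 + 1 + 1 + 3 = 6)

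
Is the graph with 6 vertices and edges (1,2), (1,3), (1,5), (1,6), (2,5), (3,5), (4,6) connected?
Yes (BFS from 1 visits [1, 2, 3, 5, 6, 4] — all 6 vertices reached)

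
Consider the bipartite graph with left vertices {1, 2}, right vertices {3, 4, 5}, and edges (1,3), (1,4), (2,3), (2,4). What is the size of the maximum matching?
2 (matching: (1,4), (2,3); upper bound min(|L|,|R|) = min(2,3) = 2)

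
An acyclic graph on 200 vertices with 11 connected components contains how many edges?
189 (Each of the 11 component trees on V_i vertices has V_i - 1 edges; summing gives V - C = 200 - 11 = 189)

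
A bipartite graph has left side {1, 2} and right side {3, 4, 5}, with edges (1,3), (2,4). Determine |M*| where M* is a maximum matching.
2 (matching: (1,3), (2,4); upper bound min(|L|,|R|) = min(2,3) = 2)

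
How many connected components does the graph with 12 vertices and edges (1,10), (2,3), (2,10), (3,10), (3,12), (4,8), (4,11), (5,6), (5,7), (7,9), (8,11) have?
3 (components: {1, 2, 3, 10, 12}, {4, 8, 11}, {5, 6, 7, 9})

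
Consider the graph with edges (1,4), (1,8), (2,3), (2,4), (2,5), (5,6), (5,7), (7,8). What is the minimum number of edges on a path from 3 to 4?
2 (path: 3 -> 2 -> 4, 2 edges)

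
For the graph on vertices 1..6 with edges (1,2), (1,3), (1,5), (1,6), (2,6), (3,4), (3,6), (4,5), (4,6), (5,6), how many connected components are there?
1 (components: {1, 2, 3, 4, 5, 6})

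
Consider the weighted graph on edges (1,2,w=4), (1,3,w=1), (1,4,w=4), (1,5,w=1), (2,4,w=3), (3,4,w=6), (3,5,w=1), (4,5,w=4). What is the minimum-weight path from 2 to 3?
5 (path: 2 -> 1 -> 3; weights 4 + 1 = 5)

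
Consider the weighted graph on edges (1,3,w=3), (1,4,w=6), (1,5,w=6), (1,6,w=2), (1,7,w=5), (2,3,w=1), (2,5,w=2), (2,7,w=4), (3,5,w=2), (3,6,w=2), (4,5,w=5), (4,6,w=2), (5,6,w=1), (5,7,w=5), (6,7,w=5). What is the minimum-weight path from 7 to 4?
7 (path: 7 -> 6 -> 4; weights 5 + 2 = 7)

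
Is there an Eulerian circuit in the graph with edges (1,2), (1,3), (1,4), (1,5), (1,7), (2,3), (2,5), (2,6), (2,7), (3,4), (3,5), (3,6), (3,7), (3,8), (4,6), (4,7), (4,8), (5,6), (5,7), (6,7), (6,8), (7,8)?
No (6 vertices have odd degree: {1, 2, 3, 4, 5, 7}; Eulerian circuit requires 0)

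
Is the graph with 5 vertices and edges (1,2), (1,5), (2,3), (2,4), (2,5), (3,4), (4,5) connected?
Yes (BFS from 1 visits [1, 2, 5, 3, 4] — all 5 vertices reached)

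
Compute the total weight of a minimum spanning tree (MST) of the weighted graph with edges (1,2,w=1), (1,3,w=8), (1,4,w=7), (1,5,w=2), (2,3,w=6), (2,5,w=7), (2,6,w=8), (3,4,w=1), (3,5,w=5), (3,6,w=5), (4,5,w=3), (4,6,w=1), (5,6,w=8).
8 (MST edges: (1,2,w=1), (1,5,w=2), (3,4,w=1), (4,5,w=3), (4,6,w=1); sum of weights 1 + 2 + 1 + 3 + 1 = 8)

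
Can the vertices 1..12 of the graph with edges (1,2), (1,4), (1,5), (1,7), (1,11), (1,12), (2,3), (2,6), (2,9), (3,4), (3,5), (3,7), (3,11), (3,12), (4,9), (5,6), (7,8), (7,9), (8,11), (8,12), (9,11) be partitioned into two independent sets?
Yes. Partition: {1, 3, 6, 8, 9, 10}, {2, 4, 5, 7, 11, 12}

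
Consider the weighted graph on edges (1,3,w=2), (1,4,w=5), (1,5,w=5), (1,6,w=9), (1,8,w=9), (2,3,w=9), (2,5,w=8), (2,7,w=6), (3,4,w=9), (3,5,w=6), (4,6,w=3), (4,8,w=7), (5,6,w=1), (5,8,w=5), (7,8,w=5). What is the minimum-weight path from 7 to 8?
5 (path: 7 -> 8; weights 5 = 5)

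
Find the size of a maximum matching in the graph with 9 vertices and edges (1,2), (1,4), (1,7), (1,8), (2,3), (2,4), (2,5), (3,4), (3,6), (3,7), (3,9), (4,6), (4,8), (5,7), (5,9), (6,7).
4 (matching: (2,5), (3,9), (4,8), (6,7); upper bound floor(n/2) = floor(9/2) = 4)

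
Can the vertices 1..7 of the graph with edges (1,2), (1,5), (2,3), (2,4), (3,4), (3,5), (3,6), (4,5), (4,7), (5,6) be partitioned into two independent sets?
No (odd cycle of length 3: 6 -> 5 -> 3 -> 6)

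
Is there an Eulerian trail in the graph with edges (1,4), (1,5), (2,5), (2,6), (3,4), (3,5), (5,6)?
Yes — and in fact it has an Eulerian circuit (the graph is connected and all 6 vertices have even degree)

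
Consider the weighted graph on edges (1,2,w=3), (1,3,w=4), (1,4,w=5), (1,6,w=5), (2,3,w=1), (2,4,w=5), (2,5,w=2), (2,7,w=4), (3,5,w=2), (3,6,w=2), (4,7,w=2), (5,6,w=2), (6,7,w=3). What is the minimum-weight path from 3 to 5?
2 (path: 3 -> 5; weights 2 = 2)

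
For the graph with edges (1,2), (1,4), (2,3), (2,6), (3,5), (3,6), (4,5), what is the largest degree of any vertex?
3 (attained at vertices 2, 3)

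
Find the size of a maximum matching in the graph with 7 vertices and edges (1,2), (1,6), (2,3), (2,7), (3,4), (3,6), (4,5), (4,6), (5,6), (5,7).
3 (matching: (2,3), (4,6), (5,7); upper bound floor(n/2) = floor(7/2) = 3)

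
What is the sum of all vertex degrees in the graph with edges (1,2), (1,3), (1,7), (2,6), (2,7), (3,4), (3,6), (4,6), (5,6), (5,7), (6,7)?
22 (handshake: sum of degrees = 2|E| = 2 x 11 = 22)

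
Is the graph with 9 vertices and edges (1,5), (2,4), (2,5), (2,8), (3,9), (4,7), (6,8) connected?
No, it has 2 components: {1, 2, 4, 5, 6, 7, 8}, {3, 9}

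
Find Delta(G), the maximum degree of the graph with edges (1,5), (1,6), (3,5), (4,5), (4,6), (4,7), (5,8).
4 (attained at vertex 5)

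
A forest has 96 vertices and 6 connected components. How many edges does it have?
90 (Each of the 6 component trees on V_i vertices has V_i - 1 edges; summing gives V - C = 96 - 6 = 90)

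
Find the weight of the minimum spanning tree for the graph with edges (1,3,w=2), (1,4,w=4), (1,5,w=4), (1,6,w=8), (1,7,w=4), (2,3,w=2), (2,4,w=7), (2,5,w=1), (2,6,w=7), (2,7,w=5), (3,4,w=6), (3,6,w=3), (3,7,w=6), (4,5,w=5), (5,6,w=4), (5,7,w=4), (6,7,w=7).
16 (MST edges: (1,3,w=2), (1,4,w=4), (1,7,w=4), (2,3,w=2), (2,5,w=1), (3,6,w=3); sum of weights 2 + 4 + 4 + 2 + 1 + 3 = 16)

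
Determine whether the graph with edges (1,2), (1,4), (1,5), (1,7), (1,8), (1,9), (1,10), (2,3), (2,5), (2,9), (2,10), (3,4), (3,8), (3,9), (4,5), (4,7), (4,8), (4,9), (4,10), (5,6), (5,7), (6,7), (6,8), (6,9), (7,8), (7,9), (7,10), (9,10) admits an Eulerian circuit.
No (8 vertices have odd degree: {1, 2, 4, 5, 7, 8, 9, 10}; Eulerian circuit requires 0)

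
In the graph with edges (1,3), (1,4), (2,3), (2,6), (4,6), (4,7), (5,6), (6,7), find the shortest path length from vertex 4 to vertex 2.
2 (path: 4 -> 6 -> 2, 2 edges)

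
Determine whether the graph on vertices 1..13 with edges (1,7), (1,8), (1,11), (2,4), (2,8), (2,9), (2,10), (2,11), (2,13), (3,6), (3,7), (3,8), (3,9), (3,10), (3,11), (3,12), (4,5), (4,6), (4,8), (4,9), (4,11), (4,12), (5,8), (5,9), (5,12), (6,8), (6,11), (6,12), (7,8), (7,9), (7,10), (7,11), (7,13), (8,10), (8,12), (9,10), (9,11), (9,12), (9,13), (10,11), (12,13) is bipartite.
No (odd cycle of length 3: 8 -> 1 -> 7 -> 8)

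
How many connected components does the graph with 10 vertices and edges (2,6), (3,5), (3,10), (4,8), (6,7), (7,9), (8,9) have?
3 (components: {1}, {2, 4, 6, 7, 8, 9}, {3, 5, 10})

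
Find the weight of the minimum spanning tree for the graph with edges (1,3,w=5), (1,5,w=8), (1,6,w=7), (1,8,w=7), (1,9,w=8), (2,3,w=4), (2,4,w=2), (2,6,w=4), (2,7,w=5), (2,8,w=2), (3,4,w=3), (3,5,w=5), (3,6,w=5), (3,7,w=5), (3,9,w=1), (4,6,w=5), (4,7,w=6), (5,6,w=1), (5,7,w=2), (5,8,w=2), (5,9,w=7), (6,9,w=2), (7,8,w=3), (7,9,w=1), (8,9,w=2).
16 (MST edges: (1,3,w=5), (2,4,w=2), (2,8,w=2), (3,9,w=1), (5,6,w=1), (5,7,w=2), (5,8,w=2), (7,9,w=1); sum of weights 5 + 2 + 2 + 1 + 1 + 2 + 2 + 1 = 16)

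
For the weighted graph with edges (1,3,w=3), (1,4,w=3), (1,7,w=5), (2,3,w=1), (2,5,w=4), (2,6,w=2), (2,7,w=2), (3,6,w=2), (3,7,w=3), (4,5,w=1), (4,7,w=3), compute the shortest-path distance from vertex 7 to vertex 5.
4 (path: 7 -> 4 -> 5; weights 3 + 1 = 4)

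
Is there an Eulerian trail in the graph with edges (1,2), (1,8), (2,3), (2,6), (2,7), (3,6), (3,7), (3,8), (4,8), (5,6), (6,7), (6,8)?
No (4 vertices have odd degree: {4, 5, 6, 7}; Eulerian path requires 0 or 2)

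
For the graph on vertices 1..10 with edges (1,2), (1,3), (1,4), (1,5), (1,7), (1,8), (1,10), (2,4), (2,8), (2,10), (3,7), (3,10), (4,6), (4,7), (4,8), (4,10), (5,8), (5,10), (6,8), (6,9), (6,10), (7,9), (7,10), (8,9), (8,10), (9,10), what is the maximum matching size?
5 (matching: (1,7), (2,4), (3,10), (5,8), (6,9); upper bound floor(n/2) = floor(10/2) = 5)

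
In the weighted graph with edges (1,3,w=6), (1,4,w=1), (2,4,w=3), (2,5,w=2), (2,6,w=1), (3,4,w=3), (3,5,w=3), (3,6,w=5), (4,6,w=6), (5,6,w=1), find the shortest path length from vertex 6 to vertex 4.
4 (path: 6 -> 2 -> 4; weights 1 + 3 = 4)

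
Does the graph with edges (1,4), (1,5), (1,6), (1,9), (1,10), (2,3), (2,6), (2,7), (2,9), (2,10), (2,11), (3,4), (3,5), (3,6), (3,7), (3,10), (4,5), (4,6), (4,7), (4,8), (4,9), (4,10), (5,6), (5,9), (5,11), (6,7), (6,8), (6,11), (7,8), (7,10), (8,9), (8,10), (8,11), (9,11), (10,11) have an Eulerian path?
Yes (the graph is connected and exactly 2 vertices have odd degree: {1, 10}; any Eulerian path must start and end at those)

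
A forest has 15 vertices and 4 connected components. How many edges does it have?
11 (Each of the 4 component trees on V_i vertices has V_i - 1 edges; summing gives V - C = 15 - 4 = 11)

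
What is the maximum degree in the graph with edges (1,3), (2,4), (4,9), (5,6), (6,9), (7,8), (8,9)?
3 (attained at vertex 9)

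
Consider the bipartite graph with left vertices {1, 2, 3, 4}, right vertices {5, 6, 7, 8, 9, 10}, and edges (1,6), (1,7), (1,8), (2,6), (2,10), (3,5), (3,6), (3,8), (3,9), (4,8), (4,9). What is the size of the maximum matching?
4 (matching: (1,7), (2,10), (3,9), (4,8); upper bound min(|L|,|R|) = min(4,6) = 4)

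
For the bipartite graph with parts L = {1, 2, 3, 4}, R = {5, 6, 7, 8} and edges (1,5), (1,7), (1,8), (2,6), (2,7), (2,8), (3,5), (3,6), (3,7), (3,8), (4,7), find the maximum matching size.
4 (matching: (1,8), (2,6), (3,5), (4,7); upper bound min(|L|,|R|) = min(4,4) = 4)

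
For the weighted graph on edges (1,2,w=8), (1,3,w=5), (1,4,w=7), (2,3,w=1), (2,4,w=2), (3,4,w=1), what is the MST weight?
7 (MST edges: (1,3,w=5), (2,3,w=1), (3,4,w=1); sum of weights 5 + 1 + 1 = 7)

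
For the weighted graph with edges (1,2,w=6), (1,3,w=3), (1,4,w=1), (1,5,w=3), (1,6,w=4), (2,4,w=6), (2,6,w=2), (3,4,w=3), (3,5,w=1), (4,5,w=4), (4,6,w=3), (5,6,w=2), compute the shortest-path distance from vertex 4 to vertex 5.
4 (path: 4 -> 5; weights 4 = 4)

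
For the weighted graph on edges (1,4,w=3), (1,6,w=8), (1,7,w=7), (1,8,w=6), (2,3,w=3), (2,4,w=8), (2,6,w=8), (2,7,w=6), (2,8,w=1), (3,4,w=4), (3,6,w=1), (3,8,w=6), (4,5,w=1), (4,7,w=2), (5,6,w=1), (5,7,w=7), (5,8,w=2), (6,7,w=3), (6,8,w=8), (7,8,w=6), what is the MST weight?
11 (MST edges: (1,4,w=3), (2,8,w=1), (3,6,w=1), (4,5,w=1), (4,7,w=2), (5,6,w=1), (5,8,w=2); sum of weights 3 + 1 + 1 + 1 + 2 + 1 + 2 = 11)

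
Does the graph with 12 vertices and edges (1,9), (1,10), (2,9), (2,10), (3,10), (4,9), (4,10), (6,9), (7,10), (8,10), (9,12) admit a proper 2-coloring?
Yes. Partition: {1, 2, 3, 4, 5, 6, 7, 8, 11, 12}, {9, 10}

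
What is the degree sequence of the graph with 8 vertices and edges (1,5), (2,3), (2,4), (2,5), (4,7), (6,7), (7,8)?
[3, 3, 2, 2, 1, 1, 1, 1] (degrees: deg(1)=1, deg(2)=3, deg(3)=1, deg(4)=2, deg(5)=2, deg(6)=1, deg(7)=3, deg(8)=1)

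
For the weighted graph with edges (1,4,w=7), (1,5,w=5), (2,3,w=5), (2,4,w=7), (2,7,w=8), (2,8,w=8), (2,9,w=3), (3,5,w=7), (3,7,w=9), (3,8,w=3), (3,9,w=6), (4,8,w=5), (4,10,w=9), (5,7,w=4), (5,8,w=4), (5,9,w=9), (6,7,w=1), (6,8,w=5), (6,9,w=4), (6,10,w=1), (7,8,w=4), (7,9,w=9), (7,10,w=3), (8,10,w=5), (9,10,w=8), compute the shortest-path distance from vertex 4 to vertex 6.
10 (path: 4 -> 8 -> 6; weights 5 + 5 = 10)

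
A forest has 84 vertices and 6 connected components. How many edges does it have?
78 (Each of the 6 component trees on V_i vertices has V_i - 1 edges; summing gives V - C = 84 - 6 = 78)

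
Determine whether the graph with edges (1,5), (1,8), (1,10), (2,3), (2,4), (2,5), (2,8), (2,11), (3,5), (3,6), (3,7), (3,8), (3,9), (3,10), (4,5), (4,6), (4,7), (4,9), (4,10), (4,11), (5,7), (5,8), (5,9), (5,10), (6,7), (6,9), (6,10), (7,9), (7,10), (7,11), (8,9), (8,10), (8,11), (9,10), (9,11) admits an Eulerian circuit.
No (8 vertices have odd degree: {1, 2, 3, 4, 6, 7, 8, 11}; Eulerian circuit requires 0)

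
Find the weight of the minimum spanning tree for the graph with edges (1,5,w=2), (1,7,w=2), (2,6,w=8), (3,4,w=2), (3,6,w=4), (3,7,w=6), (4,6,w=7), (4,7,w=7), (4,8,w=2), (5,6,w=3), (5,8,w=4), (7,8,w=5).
23 (MST edges: (1,5,w=2), (1,7,w=2), (2,6,w=8), (3,4,w=2), (3,6,w=4), (4,8,w=2), (5,6,w=3); sum of weights 2 + 2 + 8 + 2 + 4 + 2 + 3 = 23)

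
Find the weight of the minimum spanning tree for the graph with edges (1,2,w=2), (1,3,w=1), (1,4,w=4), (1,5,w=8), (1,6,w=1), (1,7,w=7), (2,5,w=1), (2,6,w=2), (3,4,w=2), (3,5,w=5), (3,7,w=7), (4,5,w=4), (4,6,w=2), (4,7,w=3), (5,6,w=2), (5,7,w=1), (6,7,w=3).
8 (MST edges: (1,2,w=2), (1,3,w=1), (1,6,w=1), (2,5,w=1), (3,4,w=2), (5,7,w=1); sum of weights 2 + 1 + 1 + 1 + 2 + 1 = 8)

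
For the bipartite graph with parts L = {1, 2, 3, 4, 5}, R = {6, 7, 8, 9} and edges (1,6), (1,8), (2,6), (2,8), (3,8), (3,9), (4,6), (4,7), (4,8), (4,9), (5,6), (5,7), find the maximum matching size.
4 (matching: (1,8), (2,6), (3,9), (4,7); upper bound min(|L|,|R|) = min(5,4) = 4)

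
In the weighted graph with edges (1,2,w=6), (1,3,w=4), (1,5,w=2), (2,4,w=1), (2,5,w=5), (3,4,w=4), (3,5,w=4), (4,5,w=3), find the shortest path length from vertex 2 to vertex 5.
4 (path: 2 -> 4 -> 5; weights 1 + 3 = 4)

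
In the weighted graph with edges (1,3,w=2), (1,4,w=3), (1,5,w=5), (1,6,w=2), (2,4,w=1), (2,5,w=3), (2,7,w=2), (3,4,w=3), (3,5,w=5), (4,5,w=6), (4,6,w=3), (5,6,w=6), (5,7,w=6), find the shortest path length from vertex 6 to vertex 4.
3 (path: 6 -> 4; weights 3 = 3)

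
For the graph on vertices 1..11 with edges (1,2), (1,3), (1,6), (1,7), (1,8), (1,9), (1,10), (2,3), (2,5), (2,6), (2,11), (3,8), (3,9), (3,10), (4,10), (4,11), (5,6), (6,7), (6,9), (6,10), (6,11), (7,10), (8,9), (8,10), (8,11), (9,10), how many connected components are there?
1 (components: {1, 2, 3, 4, 5, 6, 7, 8, 9, 10, 11})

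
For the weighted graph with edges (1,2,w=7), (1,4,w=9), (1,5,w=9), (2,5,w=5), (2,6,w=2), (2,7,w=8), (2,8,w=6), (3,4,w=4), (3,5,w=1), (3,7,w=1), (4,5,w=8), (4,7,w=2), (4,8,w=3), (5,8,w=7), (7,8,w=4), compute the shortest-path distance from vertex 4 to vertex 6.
11 (path: 4 -> 8 -> 2 -> 6; weights 3 + 6 + 2 = 11)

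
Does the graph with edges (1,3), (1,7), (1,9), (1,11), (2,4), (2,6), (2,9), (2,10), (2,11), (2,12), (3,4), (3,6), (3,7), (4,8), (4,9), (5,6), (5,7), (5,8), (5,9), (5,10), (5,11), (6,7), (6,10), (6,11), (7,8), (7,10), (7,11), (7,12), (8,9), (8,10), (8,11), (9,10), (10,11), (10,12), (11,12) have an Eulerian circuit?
Yes (the graph is connected and all 12 vertices have even degree)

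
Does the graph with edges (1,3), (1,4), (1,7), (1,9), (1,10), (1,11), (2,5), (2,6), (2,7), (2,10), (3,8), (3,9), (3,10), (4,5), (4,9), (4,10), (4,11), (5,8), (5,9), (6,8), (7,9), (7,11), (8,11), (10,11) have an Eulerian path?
No (4 vertices have odd degree: {4, 9, 10, 11}; Eulerian path requires 0 or 2)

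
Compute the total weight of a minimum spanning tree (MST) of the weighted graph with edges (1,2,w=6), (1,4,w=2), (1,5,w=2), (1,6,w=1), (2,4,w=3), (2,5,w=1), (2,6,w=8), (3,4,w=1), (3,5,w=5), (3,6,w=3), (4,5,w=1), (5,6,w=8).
6 (MST edges: (1,5,w=2), (1,6,w=1), (2,5,w=1), (3,4,w=1), (4,5,w=1); sum of weights 2 + 1 + 1 + 1 + 1 = 6)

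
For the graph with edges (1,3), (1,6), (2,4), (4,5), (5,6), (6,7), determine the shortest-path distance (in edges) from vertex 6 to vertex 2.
3 (path: 6 -> 5 -> 4 -> 2, 3 edges)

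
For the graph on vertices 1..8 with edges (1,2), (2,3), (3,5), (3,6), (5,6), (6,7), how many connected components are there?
3 (components: {1, 2, 3, 5, 6, 7}, {4}, {8})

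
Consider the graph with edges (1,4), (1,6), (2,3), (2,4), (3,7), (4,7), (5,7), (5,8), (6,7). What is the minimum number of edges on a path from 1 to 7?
2 (path: 1 -> 4 -> 7, 2 edges)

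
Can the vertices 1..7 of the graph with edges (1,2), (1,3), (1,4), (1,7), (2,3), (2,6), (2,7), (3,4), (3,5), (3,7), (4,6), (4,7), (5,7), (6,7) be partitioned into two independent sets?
No (odd cycle of length 3: 3 -> 1 -> 7 -> 3)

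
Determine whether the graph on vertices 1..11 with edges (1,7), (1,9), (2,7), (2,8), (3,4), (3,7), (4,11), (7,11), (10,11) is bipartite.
Yes. Partition: {1, 2, 3, 5, 6, 11}, {4, 7, 8, 9, 10}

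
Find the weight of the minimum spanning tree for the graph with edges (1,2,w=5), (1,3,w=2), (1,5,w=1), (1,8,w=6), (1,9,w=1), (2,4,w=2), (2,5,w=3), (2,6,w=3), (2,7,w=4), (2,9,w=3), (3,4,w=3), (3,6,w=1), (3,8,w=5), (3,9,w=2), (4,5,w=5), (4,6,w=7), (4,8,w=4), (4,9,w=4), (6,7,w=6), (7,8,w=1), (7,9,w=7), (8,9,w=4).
15 (MST edges: (1,3,w=2), (1,5,w=1), (1,9,w=1), (2,4,w=2), (2,5,w=3), (2,7,w=4), (3,6,w=1), (7,8,w=1); sum of weights 2 + 1 + 1 + 2 + 3 + 4 + 1 + 1 = 15)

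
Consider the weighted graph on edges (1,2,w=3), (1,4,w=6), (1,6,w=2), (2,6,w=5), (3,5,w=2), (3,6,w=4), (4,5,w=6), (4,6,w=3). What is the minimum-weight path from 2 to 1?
3 (path: 2 -> 1; weights 3 = 3)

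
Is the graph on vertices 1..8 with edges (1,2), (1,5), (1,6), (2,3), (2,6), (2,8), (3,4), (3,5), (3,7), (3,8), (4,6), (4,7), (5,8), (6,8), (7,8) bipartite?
No (odd cycle of length 3: 6 -> 1 -> 2 -> 6)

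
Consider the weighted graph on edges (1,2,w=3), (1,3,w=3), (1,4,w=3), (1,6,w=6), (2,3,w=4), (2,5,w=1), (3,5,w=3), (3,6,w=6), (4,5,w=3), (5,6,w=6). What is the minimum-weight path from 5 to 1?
4 (path: 5 -> 2 -> 1; weights 1 + 3 = 4)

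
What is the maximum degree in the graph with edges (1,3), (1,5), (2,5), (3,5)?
3 (attained at vertex 5)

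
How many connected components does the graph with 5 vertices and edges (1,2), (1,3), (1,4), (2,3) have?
2 (components: {1, 2, 3, 4}, {5})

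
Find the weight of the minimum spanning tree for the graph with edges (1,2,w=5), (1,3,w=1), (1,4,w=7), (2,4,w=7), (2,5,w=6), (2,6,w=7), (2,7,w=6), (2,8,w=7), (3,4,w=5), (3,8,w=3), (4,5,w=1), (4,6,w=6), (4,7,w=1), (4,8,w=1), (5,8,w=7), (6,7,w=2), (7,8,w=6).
14 (MST edges: (1,2,w=5), (1,3,w=1), (3,8,w=3), (4,5,w=1), (4,7,w=1), (4,8,w=1), (6,7,w=2); sum of weights 5 + 1 + 3 + 1 + 1 + 1 + 2 = 14)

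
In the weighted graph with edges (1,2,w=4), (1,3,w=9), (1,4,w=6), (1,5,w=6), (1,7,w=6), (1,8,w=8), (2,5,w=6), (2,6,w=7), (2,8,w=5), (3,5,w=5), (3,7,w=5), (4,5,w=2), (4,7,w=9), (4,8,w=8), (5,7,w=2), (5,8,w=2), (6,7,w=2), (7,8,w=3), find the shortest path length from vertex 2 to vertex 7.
8 (path: 2 -> 5 -> 7; weights 6 + 2 = 8)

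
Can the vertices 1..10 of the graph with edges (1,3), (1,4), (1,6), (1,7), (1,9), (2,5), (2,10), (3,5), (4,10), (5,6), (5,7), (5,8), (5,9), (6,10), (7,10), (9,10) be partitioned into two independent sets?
Yes. Partition: {1, 5, 10}, {2, 3, 4, 6, 7, 8, 9}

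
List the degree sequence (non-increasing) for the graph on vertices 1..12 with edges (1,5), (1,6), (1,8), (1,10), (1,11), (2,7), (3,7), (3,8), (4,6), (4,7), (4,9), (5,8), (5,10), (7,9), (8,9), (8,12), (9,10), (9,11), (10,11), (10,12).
[5, 5, 5, 5, 4, 3, 3, 3, 2, 2, 2, 1] (degrees: deg(1)=5, deg(2)=1, deg(3)=2, deg(4)=3, deg(5)=3, deg(6)=2, deg(7)=4, deg(8)=5, deg(9)=5, deg(10)=5, deg(11)=3, deg(12)=2)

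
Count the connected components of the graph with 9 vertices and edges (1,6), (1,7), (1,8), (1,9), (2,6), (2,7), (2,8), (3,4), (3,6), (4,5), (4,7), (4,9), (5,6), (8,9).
1 (components: {1, 2, 3, 4, 5, 6, 7, 8, 9})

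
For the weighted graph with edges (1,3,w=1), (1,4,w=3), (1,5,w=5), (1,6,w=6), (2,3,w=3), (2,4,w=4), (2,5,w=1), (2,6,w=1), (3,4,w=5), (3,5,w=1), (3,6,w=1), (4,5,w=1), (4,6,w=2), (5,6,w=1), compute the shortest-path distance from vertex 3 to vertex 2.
2 (path: 3 -> 5 -> 2; weights 1 + 1 = 2)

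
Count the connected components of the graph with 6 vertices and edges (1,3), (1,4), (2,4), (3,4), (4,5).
2 (components: {1, 2, 3, 4, 5}, {6})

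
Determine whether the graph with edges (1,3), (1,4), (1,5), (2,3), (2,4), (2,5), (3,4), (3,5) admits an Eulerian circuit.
No (4 vertices have odd degree: {1, 2, 4, 5}; Eulerian circuit requires 0)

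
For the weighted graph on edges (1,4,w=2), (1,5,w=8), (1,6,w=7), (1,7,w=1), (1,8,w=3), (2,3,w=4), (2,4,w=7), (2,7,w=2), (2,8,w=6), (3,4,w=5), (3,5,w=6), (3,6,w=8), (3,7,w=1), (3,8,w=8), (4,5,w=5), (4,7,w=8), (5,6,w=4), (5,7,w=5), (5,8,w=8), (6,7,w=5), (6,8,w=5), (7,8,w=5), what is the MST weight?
18 (MST edges: (1,4,w=2), (1,7,w=1), (1,8,w=3), (2,7,w=2), (3,7,w=1), (4,5,w=5), (5,6,w=4); sum of weights 2 + 1 + 3 + 2 + 1 + 5 + 4 = 18)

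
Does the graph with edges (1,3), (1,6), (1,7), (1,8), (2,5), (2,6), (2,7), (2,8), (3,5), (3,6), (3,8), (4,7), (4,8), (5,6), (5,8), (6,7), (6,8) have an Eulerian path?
Yes — and in fact it has an Eulerian circuit (the graph is connected and all 8 vertices have even degree)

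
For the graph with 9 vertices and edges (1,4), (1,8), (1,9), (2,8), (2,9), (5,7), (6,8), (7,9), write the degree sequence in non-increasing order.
[3, 3, 3, 2, 2, 1, 1, 1, 0] (degrees: deg(1)=3, deg(2)=2, deg(3)=0, deg(4)=1, deg(5)=1, deg(6)=1, deg(7)=2, deg(8)=3, deg(9)=3)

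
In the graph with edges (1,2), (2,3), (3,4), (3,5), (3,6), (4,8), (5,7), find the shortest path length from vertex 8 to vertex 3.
2 (path: 8 -> 4 -> 3, 2 edges)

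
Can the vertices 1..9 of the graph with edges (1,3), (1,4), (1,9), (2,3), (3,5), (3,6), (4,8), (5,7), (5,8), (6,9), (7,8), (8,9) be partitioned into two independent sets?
No (odd cycle of length 5: 5 -> 3 -> 1 -> 4 -> 8 -> 5)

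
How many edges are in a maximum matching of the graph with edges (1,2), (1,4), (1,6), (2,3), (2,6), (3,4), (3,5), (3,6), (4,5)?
3 (matching: (1,6), (2,3), (4,5); upper bound floor(n/2) = floor(6/2) = 3)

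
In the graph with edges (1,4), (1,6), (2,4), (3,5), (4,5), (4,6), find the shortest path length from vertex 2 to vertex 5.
2 (path: 2 -> 4 -> 5, 2 edges)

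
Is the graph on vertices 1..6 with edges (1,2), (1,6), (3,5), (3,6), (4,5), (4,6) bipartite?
Yes. Partition: {1, 3, 4}, {2, 5, 6}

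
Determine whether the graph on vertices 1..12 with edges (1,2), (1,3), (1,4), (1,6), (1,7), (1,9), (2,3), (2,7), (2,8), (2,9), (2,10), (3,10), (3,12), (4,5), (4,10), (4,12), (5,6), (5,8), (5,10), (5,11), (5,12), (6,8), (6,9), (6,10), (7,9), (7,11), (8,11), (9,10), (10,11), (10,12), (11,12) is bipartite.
No (odd cycle of length 3: 6 -> 1 -> 9 -> 6)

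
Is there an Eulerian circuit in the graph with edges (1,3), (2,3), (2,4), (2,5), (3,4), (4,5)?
No (4 vertices have odd degree: {1, 2, 3, 4}; Eulerian circuit requires 0)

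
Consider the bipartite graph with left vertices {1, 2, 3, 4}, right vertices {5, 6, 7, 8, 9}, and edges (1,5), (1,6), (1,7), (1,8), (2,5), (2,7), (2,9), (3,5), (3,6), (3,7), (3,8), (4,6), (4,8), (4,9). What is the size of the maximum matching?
4 (matching: (1,8), (2,9), (3,7), (4,6); upper bound min(|L|,|R|) = min(4,5) = 4)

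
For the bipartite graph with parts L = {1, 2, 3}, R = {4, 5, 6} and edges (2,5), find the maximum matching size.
1 (matching: (2,5); upper bound min(|L|,|R|) = min(3,3) = 3)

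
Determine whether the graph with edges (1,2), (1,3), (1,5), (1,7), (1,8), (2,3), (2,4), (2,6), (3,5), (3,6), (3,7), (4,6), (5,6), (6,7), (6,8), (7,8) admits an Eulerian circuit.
No (4 vertices have odd degree: {1, 3, 5, 8}; Eulerian circuit requires 0)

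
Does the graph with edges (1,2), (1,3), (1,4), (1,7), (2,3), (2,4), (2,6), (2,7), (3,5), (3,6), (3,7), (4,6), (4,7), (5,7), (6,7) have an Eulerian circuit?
No (2 vertices have odd degree: {2, 3}; Eulerian circuit requires 0)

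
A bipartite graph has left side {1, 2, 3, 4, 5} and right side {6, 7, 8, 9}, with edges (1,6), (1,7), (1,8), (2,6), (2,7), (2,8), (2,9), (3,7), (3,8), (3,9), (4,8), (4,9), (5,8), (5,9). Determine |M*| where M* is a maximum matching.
4 (matching: (1,8), (2,6), (3,7), (4,9); upper bound min(|L|,|R|) = min(5,4) = 4)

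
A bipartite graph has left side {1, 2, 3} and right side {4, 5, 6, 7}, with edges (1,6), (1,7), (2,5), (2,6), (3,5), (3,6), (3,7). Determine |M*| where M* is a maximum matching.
3 (matching: (1,7), (2,6), (3,5); upper bound min(|L|,|R|) = min(3,4) = 3)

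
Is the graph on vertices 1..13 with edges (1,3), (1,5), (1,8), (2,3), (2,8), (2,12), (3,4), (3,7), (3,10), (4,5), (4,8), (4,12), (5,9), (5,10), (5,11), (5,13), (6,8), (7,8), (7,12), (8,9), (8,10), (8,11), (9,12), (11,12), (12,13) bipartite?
Yes. Partition: {1, 2, 4, 6, 7, 9, 10, 11, 13}, {3, 5, 8, 12}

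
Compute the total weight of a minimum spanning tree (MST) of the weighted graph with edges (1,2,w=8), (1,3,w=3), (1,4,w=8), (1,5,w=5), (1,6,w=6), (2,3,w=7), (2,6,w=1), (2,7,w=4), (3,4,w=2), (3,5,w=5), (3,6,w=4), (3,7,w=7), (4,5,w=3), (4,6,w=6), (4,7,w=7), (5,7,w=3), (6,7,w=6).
16 (MST edges: (1,3,w=3), (2,6,w=1), (2,7,w=4), (3,4,w=2), (4,5,w=3), (5,7,w=3); sum of weights 3 + 1 + 4 + 2 + 3 + 3 = 16)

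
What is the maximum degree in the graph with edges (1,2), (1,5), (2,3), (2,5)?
3 (attained at vertex 2)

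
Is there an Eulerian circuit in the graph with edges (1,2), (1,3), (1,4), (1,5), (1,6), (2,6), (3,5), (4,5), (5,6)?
No (2 vertices have odd degree: {1, 6}; Eulerian circuit requires 0)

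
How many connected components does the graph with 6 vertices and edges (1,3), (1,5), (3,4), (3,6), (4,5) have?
2 (components: {1, 3, 4, 5, 6}, {2})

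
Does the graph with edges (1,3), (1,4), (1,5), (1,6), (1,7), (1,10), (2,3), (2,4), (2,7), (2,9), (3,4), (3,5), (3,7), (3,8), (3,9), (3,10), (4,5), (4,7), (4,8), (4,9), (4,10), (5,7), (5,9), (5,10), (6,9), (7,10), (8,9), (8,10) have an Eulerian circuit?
Yes (the graph is connected and all 10 vertices have even degree)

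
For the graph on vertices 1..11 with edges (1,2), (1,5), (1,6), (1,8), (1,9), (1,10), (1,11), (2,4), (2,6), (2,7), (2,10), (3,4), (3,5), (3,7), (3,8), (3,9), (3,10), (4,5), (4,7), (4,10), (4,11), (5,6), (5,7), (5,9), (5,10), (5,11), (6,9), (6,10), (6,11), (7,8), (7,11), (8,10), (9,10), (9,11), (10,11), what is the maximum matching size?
5 (matching: (1,9), (3,10), (4,5), (6,11), (7,8); upper bound floor(n/2) = floor(11/2) = 5)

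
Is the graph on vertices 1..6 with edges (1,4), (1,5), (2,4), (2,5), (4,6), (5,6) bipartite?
Yes. Partition: {1, 2, 3, 6}, {4, 5}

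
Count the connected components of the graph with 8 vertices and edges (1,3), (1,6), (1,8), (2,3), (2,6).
4 (components: {1, 2, 3, 6, 8}, {4}, {5}, {7})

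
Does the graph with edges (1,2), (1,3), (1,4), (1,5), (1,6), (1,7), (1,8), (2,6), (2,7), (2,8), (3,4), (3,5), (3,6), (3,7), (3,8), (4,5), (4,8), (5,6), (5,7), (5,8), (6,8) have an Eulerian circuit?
No (2 vertices have odd degree: {1, 6}; Eulerian circuit requires 0)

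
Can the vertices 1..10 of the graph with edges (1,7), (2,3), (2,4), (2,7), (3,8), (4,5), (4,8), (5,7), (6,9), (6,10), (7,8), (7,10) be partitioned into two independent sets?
Yes. Partition: {1, 2, 5, 8, 9, 10}, {3, 4, 6, 7}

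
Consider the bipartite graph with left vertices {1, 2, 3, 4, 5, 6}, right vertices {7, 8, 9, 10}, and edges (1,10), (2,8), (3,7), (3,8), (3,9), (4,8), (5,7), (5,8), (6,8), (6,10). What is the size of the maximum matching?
4 (matching: (1,10), (2,8), (3,9), (5,7); upper bound min(|L|,|R|) = min(6,4) = 4)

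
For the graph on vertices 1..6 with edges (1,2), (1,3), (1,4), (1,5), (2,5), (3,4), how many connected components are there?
2 (components: {1, 2, 3, 4, 5}, {6})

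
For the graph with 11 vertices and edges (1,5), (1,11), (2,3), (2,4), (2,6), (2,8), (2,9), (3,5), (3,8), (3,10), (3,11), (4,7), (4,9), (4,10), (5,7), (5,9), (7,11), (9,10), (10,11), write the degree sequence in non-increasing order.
[5, 5, 4, 4, 4, 4, 4, 3, 2, 2, 1] (degrees: deg(1)=2, deg(2)=5, deg(3)=5, deg(4)=4, deg(5)=4, deg(6)=1, deg(7)=3, deg(8)=2, deg(9)=4, deg(10)=4, deg(11)=4)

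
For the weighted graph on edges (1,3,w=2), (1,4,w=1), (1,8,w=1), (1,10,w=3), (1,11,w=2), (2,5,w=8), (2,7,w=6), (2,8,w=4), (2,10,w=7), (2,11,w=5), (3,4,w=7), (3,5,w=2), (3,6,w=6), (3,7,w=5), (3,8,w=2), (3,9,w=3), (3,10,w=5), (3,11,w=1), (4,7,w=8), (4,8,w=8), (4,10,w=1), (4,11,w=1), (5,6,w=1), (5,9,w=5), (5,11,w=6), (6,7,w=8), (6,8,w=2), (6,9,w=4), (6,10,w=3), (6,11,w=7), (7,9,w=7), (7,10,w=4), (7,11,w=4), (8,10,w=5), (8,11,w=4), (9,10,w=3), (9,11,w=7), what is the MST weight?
19 (MST edges: (1,4,w=1), (1,8,w=1), (2,8,w=4), (3,5,w=2), (3,9,w=3), (3,11,w=1), (4,10,w=1), (4,11,w=1), (5,6,w=1), (7,10,w=4); sum of weights 1 + 1 + 4 + 2 + 3 + 1 + 1 + 1 + 1 + 4 = 19)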